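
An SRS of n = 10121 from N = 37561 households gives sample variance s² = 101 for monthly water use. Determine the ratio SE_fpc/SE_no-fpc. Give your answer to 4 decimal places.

0.8547

f = n/N = 10121/37561 = 0.26945502.
SE_no-fpc = √(s²/n) = 0.099896201; SE_fpc = √((1−f)s²/n) = 0.085383205.
Ratio = √(1−f) = 0.85471924.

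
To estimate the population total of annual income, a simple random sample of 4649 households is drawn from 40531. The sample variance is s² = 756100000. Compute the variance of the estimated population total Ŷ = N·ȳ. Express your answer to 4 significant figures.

2.365 × 10^14

Var(Ŷ) = N²·Var(ȳ) = N²·(1 − n/N)·s²/n.
f = 4649/40531 = 0.11470233; Var(ȳ) = 0.88529767·756100000/4649 = 143982.27.
Var(Ŷ) = 40531² · 143982.27 = 2.365286 × 10^14.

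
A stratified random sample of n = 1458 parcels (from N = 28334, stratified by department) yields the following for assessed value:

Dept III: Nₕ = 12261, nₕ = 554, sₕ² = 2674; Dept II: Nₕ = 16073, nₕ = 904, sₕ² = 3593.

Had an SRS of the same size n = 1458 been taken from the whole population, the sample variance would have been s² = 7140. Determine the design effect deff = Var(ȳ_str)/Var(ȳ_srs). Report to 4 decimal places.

Var(ȳ_str) = Σ Wₕ²(1−fₕ)sₕ²/nₕ with Wₕ = Nₕ/28334:
  Dept III: (12261/28334)²·(1−554/12261)·2674/554 = 0.86299319
  Dept II: (16073/28334)²·(1−904/16073)·3593/904 = 1.2070546
  → Var(ȳ_str) = 2.0700478.
Var(ȳ_srs) = (1 − 1458/28334)·7140/1458 = 4.6451253.
deff = 2.0700478 / 4.6451253 = 0.4456.

0.4456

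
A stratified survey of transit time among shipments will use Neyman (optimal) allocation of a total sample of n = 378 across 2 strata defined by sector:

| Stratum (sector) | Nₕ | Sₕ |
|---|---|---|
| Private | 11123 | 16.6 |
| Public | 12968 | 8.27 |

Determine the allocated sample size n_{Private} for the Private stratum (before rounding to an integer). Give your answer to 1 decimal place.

239.1

Neyman allocation: nₕ = n·NₕSₕ / Σⱼ NⱼSⱼ.
Σ NⱼSⱼ = 11123·16.6 + 12968·8.27 = 291887.16.
n_{Private} = 378·11123·16.6 / 291887.16 = 239.1.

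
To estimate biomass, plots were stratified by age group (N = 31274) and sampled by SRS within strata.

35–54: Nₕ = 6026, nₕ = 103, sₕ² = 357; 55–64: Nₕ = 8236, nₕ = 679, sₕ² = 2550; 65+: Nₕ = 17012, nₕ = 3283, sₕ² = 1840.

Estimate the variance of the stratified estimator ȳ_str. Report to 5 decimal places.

Var(ȳ_str) = Σₕ Wₕ²(1 − fₕ)sₕ²/nₕ with Wₕ = Nₕ/N, N = 31274.
35–54: Wₕ = 0.19268402; term = 0.19268402²·(1 − 0.01709260)·357/103 = 0.12648382.
55–64: Wₕ = 0.26334975; term = 0.26334975²·(1 − 0.08244293)·2550/679 = 0.23898426.
65+: Wₕ = 0.54396623; term = 0.54396623²·(1 − 0.19298142)·1840/3283 = 0.13383643.
Sum = 0.49930451.

0.49930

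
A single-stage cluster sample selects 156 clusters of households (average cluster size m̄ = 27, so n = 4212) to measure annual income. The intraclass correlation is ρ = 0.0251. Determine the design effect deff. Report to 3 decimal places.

1.653

deff = 1 + (27 − 1)·0.0251 = 1 + 0.6526 = 1.6526.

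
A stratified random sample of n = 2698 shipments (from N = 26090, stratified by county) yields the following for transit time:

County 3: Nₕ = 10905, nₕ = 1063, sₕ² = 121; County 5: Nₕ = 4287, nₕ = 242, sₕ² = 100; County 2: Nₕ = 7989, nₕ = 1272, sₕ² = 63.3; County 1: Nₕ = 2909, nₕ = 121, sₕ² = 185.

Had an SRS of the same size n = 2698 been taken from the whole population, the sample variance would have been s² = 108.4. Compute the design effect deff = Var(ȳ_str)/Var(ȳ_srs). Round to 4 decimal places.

1.4051

Var(ȳ_str) = Σ Wₕ²(1−fₕ)sₕ²/nₕ with Wₕ = Nₕ/26090:
  County 3: (10905/26090)²·(1−1063/10905)·121/1063 = 0.017947873
  County 5: (4287/26090)²·(1−242/4287)·100/242 = 0.010527094
  County 2: (7989/26090)²·(1−1272/7989)·63.3/1272 = 0.0039231617
  County 1: (2909/26090)²·(1−121/2909)·185/121 = 0.018216909
  → Var(ȳ_str) = 0.050615038.
Var(ȳ_srs) = (1 − 2698/26090)·108.4/2698 = 0.036023061.
deff = 0.050615038 / 0.036023061 = 1.4051.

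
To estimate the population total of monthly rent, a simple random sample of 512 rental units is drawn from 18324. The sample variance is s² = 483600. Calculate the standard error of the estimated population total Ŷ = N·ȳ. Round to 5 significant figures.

Var(Ŷ) = N²·Var(ȳ) = N²·(1 − n/N)·s²/n.
f = 512/18324 = 0.02794150; Var(ȳ) = 0.97205850·483600/512 = 918.13963.
Var(Ŷ) = 18324² · 918.13963 = 3.082828 × 10^11.
SE(Ŷ) = √(3.082828 × 10^11) = 555230.

555230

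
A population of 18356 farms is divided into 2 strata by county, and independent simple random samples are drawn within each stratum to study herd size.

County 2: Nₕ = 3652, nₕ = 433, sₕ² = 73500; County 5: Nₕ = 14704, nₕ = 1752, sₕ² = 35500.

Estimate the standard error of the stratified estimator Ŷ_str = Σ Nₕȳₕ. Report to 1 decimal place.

Var(Ŷ_str) = Σₕ Nₕ²(1 − fₕ)sₕ²/nₕ.
County 2: 3652²·(1 − 433/3652)·73500/433 = 1.9954975 × 10^9.
County 5: 14704²·(1 − 1752/14704)·35500/1752 = 3.8589272 × 10^9.
Sum = 5.8544247 × 10^9.
SE = √(5.8544247 × 10^9) = 76514.2.

76514.2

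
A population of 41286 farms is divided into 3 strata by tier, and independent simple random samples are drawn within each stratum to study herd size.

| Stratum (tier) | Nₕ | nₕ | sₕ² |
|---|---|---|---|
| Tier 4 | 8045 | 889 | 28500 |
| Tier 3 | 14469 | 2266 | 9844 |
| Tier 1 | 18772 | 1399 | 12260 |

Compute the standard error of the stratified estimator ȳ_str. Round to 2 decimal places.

1.79

Var(ȳ_str) = Σₕ Wₕ²(1 − fₕ)sₕ²/nₕ with Wₕ = Nₕ/N, N = 41286.
Tier 4: Wₕ = 0.19486024; term = 0.19486024²·(1 − 0.11050342)·28500/889 = 1.0827641.
Tier 3: Wₕ = 0.35045778; term = 0.35045778²·(1 − 0.15661068)·9844/2266 = 0.44999865.
Tier 1: Wₕ = 0.45468197; term = 0.45468197²·(1 − 0.07452589)·12260/1399 = 1.676689.
Sum = 3.2094518.
SE = √(3.2094518) = 1.79.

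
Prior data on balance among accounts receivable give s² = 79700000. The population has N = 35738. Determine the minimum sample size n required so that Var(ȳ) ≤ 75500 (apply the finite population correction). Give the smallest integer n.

Without fpc, n₀ = s²/D = 79700000/75500 = 1055.6291.
With fpc, (1 − n/N)·s²/n ≤ D requires n ≥ n₀/(1 + n₀/N) = 1055.6291/(1 + 1055.6291/35738) = 1025.3425.
Rounding up, n = 1026.

1026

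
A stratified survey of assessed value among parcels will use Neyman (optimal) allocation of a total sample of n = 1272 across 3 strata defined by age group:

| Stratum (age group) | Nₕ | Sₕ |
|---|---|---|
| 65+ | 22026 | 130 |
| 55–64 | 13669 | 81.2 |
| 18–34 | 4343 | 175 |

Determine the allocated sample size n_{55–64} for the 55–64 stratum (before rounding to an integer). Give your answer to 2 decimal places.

Neyman allocation: nₕ = n·NₕSₕ / Σⱼ NⱼSⱼ.
Σ NⱼSⱼ = 22026·130 + 13669·81.2 + 4343·175 = 4.7333278 × 10^6.
n_{55–64} = 1272·13669·81.2 / (4.7333278 × 10^6) = 298.27.

298.27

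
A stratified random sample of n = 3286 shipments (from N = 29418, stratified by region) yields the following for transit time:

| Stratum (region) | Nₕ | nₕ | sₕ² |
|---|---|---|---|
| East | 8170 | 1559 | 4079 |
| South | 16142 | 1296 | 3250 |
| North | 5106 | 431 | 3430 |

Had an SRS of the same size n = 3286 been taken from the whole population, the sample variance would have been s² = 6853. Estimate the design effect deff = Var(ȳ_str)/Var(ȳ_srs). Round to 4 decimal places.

0.5815

Var(ȳ_str) = Σ Wₕ²(1−fₕ)sₕ²/nₕ with Wₕ = Nₕ/29418:
  East: (8170/29418)²·(1−1559/8170)·4079/1559 = 0.16329411
  South: (16142/29418)²·(1−1296/16142)·3250/1296 = 0.69441464
  North: (5106/29418)²·(1−431/5106)·3430/431 = 0.21950933
  → Var(ȳ_str) = 1.0772181.
Var(ȳ_srs) = (1 − 3286/29418)·6853/3286 = 1.8525617.
deff = 1.0772181 / 1.8525617 = 0.5815.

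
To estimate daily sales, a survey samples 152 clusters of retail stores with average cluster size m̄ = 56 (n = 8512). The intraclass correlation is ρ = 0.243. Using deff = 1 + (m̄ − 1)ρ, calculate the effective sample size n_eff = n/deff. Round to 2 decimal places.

592.55

deff = 1 + (56 − 1)·0.243 = 1 + 13.365 = 14.365.
n_eff = 8512 / 14.365 = 592.55.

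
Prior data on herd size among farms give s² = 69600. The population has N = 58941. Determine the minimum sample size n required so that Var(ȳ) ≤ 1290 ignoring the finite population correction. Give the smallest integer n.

Without fpc, n₀ = s²/D = 69600/1290 = 53.9535.
Rounding up, n = 54.

54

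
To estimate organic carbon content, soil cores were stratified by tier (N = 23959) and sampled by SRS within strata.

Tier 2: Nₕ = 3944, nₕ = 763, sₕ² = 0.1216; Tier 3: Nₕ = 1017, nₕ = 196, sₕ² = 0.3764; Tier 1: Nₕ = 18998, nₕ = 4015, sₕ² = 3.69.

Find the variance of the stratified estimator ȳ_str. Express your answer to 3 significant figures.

Var(ȳ_str) = Σₕ Wₕ²(1 − fₕ)sₕ²/nₕ with Wₕ = Nₕ/N, N = 23959.
Tier 2: Wₕ = 0.16461455; term = 0.16461455²·(1 − 0.19345842)·0.1216/763 = 3.4831505 × 10^-6.
Tier 3: Wₕ = 0.04244751; term = 0.04244751²·(1 − 0.19272370)·0.3764/196 = 2.7933173 × 10^-6.
Tier 1: Wₕ = 0.79293794; term = 0.79293794²·(1 − 0.21133804)·3.69/4015 = 4.5573261 × 10^-4.
Sum = 4.6200908 × 10^-4.

4.62 × 10^-4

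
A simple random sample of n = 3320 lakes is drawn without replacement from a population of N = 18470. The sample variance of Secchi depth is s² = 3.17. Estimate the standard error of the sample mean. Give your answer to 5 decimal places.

0.02799

Under SRS without replacement, Var(ȳ) = (1 − f)·s²/n with f = n/N = 3320/18470 = 0.17975095.
Var(ȳ) = (1 − 0.17975095)·3.17/3320 = 0.82024905·9.5481928 × 10^-4 = 7.8318961 × 10^-4.
SE(ȳ) = √(7.8318961 × 10^-4) = 0.02799.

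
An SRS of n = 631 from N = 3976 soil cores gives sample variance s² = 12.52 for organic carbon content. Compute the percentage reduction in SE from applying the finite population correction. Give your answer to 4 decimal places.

f = n/N = 631/3976 = 0.15870221.
SE_no-fpc = √(s²/n) = 0.14085994; SE_fpc = √((1−f)s²/n) = 0.12919995.
Ratio = √(1−f) = 0.91722287. Reduction = 100·(1 − 0.91722287) = 8.2777%.

8.2777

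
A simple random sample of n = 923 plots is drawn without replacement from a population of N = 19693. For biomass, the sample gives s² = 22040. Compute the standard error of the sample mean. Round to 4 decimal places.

Under SRS without replacement, Var(ȳ) = (1 − f)·s²/n with f = n/N = 923/19693 = 0.04686945.
Var(ȳ) = (1 − 0.04686945)·22040/923 = 0.95313055·23.878657 = 22.759477.
SE(ȳ) = √(22.759477) = 4.7707.

4.7707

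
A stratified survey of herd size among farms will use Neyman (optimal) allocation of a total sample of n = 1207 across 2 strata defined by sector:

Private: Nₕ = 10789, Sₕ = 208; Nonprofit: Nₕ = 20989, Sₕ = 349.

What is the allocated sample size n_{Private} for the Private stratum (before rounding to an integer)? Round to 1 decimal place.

283.1

Neyman allocation: nₕ = n·NₕSₕ / Σⱼ NⱼSⱼ.
Σ NⱼSⱼ = 10789·208 + 20989·349 = 9.569273 × 10^6.
n_{Private} = 1207·10789·208 / (9.569273 × 10^6) = 283.1.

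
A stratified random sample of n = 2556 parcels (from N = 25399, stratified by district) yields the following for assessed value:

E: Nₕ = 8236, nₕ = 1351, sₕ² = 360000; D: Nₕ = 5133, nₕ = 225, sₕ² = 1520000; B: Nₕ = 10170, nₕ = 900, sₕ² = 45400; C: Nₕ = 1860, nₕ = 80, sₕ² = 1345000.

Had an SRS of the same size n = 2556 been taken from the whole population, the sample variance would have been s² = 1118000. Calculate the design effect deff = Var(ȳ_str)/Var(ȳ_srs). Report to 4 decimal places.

0.9683

Var(ȳ_str) = Σ Wₕ²(1−fₕ)sₕ²/nₕ with Wₕ = Nₕ/25399:
  E: (8236/25399)²·(1−1351/8236)·360000/1351 = 23.422551
  D: (5133/25399)²·(1−225/5133)·1520000/225 = 263.81753
  B: (10170/25399)²·(1−900/10170)·45400/900 = 7.3719231
  C: (1860/25399)²·(1−80/1860)·1345000/80 = 86.284345
  → Var(ȳ_str) = 380.89635.
Var(ȳ_srs) = (1 − 2556/25399)·1118000/2556 = 393.38471.
deff = 380.89635 / 393.38471 = 0.9683.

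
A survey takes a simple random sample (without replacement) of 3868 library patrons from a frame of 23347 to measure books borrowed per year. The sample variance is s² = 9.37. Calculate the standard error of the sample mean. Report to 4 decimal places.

Under SRS without replacement, Var(ȳ) = (1 − f)·s²/n with f = n/N = 3868/23347 = 0.16567439.
Var(ȳ) = (1 − 0.16567439)·9.37/3868 = 0.83432561·0.0024224405 = 0.0020211042.
SE(ȳ) = √(0.0020211042) = 0.0450.

0.0450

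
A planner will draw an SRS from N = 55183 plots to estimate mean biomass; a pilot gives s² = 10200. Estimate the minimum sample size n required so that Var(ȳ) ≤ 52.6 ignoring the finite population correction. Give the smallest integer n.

194

Without fpc, n₀ = s²/D = 10200/52.6 = 193.9163.
Rounding up, n = 194.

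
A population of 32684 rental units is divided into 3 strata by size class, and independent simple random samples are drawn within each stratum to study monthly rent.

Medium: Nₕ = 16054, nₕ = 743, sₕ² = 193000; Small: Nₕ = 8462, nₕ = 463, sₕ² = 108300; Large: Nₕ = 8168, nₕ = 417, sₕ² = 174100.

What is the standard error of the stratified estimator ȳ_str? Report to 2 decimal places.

Var(ȳ_str) = Σₕ Wₕ²(1 − fₕ)sₕ²/nₕ with Wₕ = Nₕ/N, N = 32684.
Medium: Wₕ = 0.49118835; term = 0.49118835²·(1 − 0.04628130)·193000/743 = 59.770227.
Small: Wₕ = 0.25890344; term = 0.25890344²·(1 − 0.05471520)·108300/463 = 14.821282.
Large: Wₕ = 0.24990821; term = 0.24990821²·(1 − 0.05105289)·174100/417 = 24.743765.
Sum = 99.335274.
SE = √(99.335274) = 9.97.

9.97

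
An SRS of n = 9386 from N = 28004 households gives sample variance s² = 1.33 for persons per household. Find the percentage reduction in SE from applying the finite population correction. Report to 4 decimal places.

18.4627

f = n/N = 9386/28004 = 0.33516640.
SE_no-fpc = √(s²/n) = 0.011903798; SE_fpc = √((1−f)s²/n) = 0.0097060388.
Ratio = √(1−f) = 0.81537329. Reduction = 100·(1 − 0.81537329) = 18.4627%.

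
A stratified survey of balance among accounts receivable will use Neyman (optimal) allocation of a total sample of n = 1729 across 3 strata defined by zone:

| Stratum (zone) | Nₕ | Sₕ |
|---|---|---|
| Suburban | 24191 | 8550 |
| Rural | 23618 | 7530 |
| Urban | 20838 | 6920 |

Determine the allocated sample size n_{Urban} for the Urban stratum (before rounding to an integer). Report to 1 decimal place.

471.4

Neyman allocation: nₕ = n·NₕSₕ / Σⱼ NⱼSⱼ.
Σ NⱼSⱼ = 24191·8550 + 23618·7530 + 20838·6920 = 5.2887555 × 10^8.
n_{Urban} = 1729·20838·6920 / (5.2887555 × 10^8) = 471.4.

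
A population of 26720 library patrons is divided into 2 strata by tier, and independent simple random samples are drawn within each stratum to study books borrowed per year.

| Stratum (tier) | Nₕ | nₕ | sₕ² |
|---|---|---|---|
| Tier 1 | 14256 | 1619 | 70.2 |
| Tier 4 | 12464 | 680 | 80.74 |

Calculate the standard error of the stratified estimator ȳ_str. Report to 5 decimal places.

0.18806

Var(ȳ_str) = Σₕ Wₕ²(1 − fₕ)sₕ²/nₕ with Wₕ = Nₕ/N, N = 26720.
Tier 1: Wₕ = 0.53353293; term = 0.53353293²·(1 − 0.11356622)·70.2/1619 = 0.010941051.
Tier 4: Wₕ = 0.46646707; term = 0.46646707²·(1 − 0.05455712)·80.74/680 = 0.024426267.
Sum = 0.035367318.
SE = √(0.035367318) = 0.18806.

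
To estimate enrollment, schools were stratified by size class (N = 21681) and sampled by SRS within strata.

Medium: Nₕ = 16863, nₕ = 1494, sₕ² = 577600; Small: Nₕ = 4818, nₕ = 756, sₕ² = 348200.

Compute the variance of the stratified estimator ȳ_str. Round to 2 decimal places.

Var(ȳ_str) = Σₕ Wₕ²(1 − fₕ)sₕ²/nₕ with Wₕ = Nₕ/N, N = 21681.
Medium: Wₕ = 0.77777778; term = 0.77777778²·(1 − 0.08859634)·577600/1494 = 213.15642.
Small: Wₕ = 0.22222222; term = 0.22222222²·(1 − 0.15691158)·348200/756 = 19.17587.
Sum = 232.33229.

232.33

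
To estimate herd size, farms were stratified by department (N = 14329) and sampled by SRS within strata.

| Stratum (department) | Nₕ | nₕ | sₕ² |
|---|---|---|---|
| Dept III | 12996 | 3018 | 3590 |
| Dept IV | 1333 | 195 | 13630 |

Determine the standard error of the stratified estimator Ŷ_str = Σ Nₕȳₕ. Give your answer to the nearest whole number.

Var(Ŷ_str) = Σₕ Nₕ²(1 − fₕ)sₕ²/nₕ.
Dept III: 12996²·(1 − 3018/12996)·3590/3018 = 1.5425115 × 10^8.
Dept IV: 1333²·(1 − 195/1333)·13630/195 = 1.0603119 × 10^8.
Sum = 2.6028234 × 10^8.
SE = √(2.6028234 × 10^8) = 16133.

16133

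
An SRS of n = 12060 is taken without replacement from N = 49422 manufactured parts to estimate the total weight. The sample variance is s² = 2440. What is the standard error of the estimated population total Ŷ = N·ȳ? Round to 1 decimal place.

19328.4

Var(Ŷ) = N²·Var(ȳ) = N²·(1 − n/N)·s²/n.
f = 12060/49422 = 0.24402088; Var(ȳ) = 0.75597912·2440/12060 = 0.152951.
Var(Ŷ) = 49422² · 0.152951 = 3.7358803 × 10^8.
SE(Ŷ) = √(3.7358803 × 10^8) = 19328.4.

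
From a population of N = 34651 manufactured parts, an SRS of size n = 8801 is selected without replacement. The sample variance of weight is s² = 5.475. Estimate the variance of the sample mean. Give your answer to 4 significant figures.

Under SRS without replacement, Var(ȳ) = (1 − f)·s²/n with f = n/N = 8801/34651 = 0.25398978.
Var(ȳ) = (1 − 0.25398978)·5.475/8801 = 0.74601022·6.220884 × 10^-4 = 4.640843 × 10^-4.

4.641 × 10^-4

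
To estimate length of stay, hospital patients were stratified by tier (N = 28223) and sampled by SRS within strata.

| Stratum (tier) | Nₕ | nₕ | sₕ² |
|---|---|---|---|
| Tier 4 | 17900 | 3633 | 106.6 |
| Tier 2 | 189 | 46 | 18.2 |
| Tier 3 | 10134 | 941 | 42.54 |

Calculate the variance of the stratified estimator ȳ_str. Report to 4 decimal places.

0.0147

Var(ȳ_str) = Σₕ Wₕ²(1 − fₕ)sₕ²/nₕ with Wₕ = Nₕ/N, N = 28223.
Tier 4: Wₕ = 0.63423449; term = 0.63423449²·(1 − 0.20296089)·106.6/3633 = 0.0094074333.
Tier 2: Wₕ = 0.00669667; term = 0.00669667²·(1 − 0.24338624)·18.2/46 = 1.3424714 × 10^-5.
Tier 3: Wₕ = 0.35906884; term = 0.35906884²·(1 − 0.09285573)·42.54/941 = 0.0052873696.
Sum = 0.014708228.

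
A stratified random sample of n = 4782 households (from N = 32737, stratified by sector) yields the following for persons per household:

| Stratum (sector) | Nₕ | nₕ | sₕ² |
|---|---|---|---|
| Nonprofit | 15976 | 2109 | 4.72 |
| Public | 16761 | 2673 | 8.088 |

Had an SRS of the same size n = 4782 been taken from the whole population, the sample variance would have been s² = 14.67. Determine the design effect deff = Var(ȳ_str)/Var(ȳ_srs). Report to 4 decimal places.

Var(ȳ_str) = Σ Wₕ²(1−fₕ)sₕ²/nₕ with Wₕ = Nₕ/32737:
  Nonprofit: (15976/32737)²·(1−2109/15976)·4.72/2109 = 4.6263473 × 10^-4
  Public: (16761/32737)²·(1−2673/16761)·8.088/2673 = 6.6667427 × 10^-4
  → Var(ȳ_str) = 0.001129309.
Var(ȳ_srs) = (1 − 4782/32737)·14.67/4782 = 0.0026196373.
deff = 0.001129309 / 0.0026196373 = 0.4311.

0.4311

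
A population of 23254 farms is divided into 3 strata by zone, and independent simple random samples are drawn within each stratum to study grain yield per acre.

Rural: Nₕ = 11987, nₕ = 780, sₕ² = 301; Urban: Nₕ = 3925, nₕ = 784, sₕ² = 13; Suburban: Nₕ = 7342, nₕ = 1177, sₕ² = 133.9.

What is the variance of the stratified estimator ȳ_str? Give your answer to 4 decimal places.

0.1058

Var(ȳ_str) = Σₕ Wₕ²(1 − fₕ)sₕ²/nₕ with Wₕ = Nₕ/N, N = 23254.
Rural: Wₕ = 0.51548121; term = 0.51548121²·(1 − 0.06507049)·301/780 = 0.095868611.
Urban: Wₕ = 0.16878817; term = 0.16878817²·(1 − 0.19974522)·13/784 = 3.7804156 × 10^-4.
Suburban: Wₕ = 0.31573063; term = 0.31573063²·(1 − 0.16031054)·133.9/1177 = 0.0095226153.
Sum = 0.10576927.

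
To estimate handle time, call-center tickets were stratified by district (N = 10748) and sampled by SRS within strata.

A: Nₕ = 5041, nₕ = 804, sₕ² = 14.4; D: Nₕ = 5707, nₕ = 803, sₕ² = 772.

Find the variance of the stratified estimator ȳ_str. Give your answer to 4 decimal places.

Var(ȳ_str) = Σₕ Wₕ²(1 − fₕ)sₕ²/nₕ with Wₕ = Nₕ/N, N = 10748.
A: Wₕ = 0.46901749; term = 0.46901749²·(1 − 0.15949216)·14.4/804 = 0.0033115117.
D: Wₕ = 0.53098251; term = 0.53098251²·(1 − 0.14070440)·772/803 = 0.23291892.
Sum = 0.23623043.

0.2362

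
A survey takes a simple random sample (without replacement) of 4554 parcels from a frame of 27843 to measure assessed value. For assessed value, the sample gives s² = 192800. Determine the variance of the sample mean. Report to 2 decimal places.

Under SRS without replacement, Var(ȳ) = (1 − f)·s²/n with f = n/N = 4554/27843 = 0.16355996.
Var(ȳ) = (1 − 0.16355996)·192800/4554 = 0.83644004·42.336408 = 35.411866.

35.41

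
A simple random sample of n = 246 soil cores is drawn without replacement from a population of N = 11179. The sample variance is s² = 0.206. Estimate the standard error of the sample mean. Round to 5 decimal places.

Under SRS without replacement, Var(ȳ) = (1 − f)·s²/n with f = n/N = 246/11179 = 0.02200555.
Var(ȳ) = (1 − 0.02200555)·0.206/246 = 0.97799445·8.3739837 × 10^-4 = 8.1897097 × 10^-4.
SE(ȳ) = √(8.1897097 × 10^-4) = 0.02862.

0.02862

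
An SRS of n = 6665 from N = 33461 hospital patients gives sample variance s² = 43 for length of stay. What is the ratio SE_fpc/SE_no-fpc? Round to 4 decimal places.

f = n/N = 6665/33461 = 0.19918711.
SE_no-fpc = √(s²/n) = 0.080321933; SE_fpc = √((1−f)s²/n) = 0.071878611.
Ratio = √(1−f) = 0.89488149.

0.8949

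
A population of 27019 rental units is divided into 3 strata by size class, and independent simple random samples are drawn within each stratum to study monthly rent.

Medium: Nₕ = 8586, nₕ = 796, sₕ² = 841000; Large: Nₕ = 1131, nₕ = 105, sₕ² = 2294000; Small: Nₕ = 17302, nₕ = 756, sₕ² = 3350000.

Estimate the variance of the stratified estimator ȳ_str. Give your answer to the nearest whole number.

1869

Var(ȳ_str) = Σₕ Wₕ²(1 − fₕ)sₕ²/nₕ with Wₕ = Nₕ/N, N = 27019.
Medium: Wₕ = 0.31777638; term = 0.31777638²·(1 − 0.09270906)·841000/796 = 96.799414.
Large: Wₕ = 0.04185943; term = 0.04185943²·(1 − 0.09283820)·2294000/105 = 34.727661.
Small: Wₕ = 0.64036419; term = 0.64036419²·(1 − 0.04369437)·3350000/756 = 1737.696.
Sum = 1869.2231.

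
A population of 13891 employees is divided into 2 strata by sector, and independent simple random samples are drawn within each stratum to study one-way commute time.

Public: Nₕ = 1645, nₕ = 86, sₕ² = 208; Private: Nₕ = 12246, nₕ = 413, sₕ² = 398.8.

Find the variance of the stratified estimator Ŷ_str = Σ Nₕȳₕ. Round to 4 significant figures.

Var(Ŷ_str) = Σₕ Nₕ²(1 − fₕ)sₕ²/nₕ.
Public: 1645²·(1 − 86/1645)·208/86 = 6.2026447 × 10^6.
Private: 12246²·(1 − 413/12246)·398.8/413 = 1.3992465 × 10^8.
Sum = 1.4612729 × 10^8.

1.461 × 10^8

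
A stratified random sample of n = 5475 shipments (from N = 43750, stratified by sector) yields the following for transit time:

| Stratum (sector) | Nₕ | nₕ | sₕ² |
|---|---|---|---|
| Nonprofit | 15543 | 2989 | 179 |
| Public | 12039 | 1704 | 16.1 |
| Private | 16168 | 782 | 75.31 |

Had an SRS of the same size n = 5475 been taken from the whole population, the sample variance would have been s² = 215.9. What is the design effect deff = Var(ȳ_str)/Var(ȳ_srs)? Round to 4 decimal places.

Var(ȳ_str) = Σ Wₕ²(1−fₕ)sₕ²/nₕ with Wₕ = Nₕ/43750:
  Nonprofit: (15543/43750)²·(1−2989/15543)·179/2989 = 0.0061050324
  Public: (12039/43750)²·(1−1704/12039)·16.1/1704 = 6.1418763 × 10^-4
  Private: (16168/43750)²·(1−782/16168)·75.31/782 = 0.01251618
  → Var(ȳ_str) = 0.0192354.
Var(ȳ_srs) = (1 − 5475/43750)·215.9/5475 = 0.034498933.
deff = 0.0192354 / 0.034498933 = 0.5576.

0.5576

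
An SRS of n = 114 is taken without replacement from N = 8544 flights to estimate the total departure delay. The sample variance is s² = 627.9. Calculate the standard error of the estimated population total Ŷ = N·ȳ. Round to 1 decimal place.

19917.6

Var(Ŷ) = N²·Var(ȳ) = N²·(1 − n/N)·s²/n.
f = 114/8544 = 0.01334270; Var(ȳ) = 0.98665730·627.9/114 = 5.4344046.
Var(Ŷ) = 8544² · 5.4344046 = 3.9671119 × 10^8.
SE(Ŷ) = √(3.9671119 × 10^8) = 19917.6.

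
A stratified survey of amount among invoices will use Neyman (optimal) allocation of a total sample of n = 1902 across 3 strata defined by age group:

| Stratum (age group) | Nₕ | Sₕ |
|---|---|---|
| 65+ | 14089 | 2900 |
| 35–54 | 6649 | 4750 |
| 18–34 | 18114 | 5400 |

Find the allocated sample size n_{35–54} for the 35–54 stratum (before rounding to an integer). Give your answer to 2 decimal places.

Neyman allocation: nₕ = n·NₕSₕ / Σⱼ NⱼSⱼ.
Σ NⱼSⱼ = 14089·2900 + 6649·4750 + 18114·5400 = 1.7025645 × 10^8.
n_{35–54} = 1902·6649·4750 / (1.7025645 × 10^8) = 352.82.

352.82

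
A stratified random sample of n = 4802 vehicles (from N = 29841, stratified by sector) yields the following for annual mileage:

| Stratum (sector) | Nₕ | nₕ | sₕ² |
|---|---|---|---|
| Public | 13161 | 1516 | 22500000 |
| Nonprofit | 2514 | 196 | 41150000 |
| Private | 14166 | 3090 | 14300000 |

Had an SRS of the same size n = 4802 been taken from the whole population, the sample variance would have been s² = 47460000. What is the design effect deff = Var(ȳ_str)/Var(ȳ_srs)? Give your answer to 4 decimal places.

0.5720

Var(ȳ_str) = Σ Wₕ²(1−fₕ)sₕ²/nₕ with Wₕ = Nₕ/29841:
  Public: (13161/29841)²·(1−1516/13161)·22500000/1516 = 2554.3768
  Nonprofit: (2514/29841)²·(1−196/2514)·41150000/196 = 1373.9335
  Private: (14166/29841)²·(1−3090/14166)·14300000/3090 = 815.41932
  → Var(ȳ_str) = 4743.7296.
Var(ȳ_srs) = (1 − 4802/29841)·47460000/4802 = 8292.9526.
deff = 4743.7296 / 8292.9526 = 0.5720.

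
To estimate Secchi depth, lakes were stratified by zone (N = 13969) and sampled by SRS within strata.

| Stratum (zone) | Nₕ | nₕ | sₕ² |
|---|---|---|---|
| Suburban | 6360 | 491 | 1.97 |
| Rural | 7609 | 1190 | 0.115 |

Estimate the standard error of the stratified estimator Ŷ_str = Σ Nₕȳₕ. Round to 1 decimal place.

Var(Ŷ_str) = Σₕ Nₕ²(1 − fₕ)sₕ²/nₕ.
Suburban: 6360²·(1 − 491/6360)·1.97/491 = 149763.49.
Rural: 7609²·(1 − 1190/7609)·0.115/1190 = 4720.0417.
Sum = 154483.53.
SE = √(154483.53) = 393.0.

393.0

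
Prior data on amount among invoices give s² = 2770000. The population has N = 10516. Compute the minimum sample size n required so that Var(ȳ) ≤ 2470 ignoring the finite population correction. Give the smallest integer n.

1122

Without fpc, n₀ = s²/D = 2770000/2470 = 1121.4575.
Rounding up, n = 1122.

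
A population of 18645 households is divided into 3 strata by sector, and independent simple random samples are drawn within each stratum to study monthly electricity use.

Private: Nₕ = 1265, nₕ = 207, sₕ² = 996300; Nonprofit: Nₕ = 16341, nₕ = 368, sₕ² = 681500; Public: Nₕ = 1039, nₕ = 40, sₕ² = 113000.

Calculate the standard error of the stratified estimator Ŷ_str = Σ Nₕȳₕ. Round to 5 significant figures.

Var(Ŷ_str) = Σₕ Nₕ²(1 − fₕ)sₕ²/nₕ.
Private: 1265²·(1 − 207/1265)·996300/207 = 6.441633 × 10^9.
Nonprofit: 16341²·(1 − 368/16341)·681500/368 = 4.8337386 × 10^11.
Public: 1039²·(1 − 40/1039)·113000/40 = 2.9322398 × 10^9.
Sum = 4.9274773 × 10^11.
SE = √(4.9274773 × 10^11) = 701960.

701960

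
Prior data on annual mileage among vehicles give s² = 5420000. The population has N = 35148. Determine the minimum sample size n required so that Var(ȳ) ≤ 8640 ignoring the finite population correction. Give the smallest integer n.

Without fpc, n₀ = s²/D = 5420000/8640 = 627.3148.
Rounding up, n = 628.

628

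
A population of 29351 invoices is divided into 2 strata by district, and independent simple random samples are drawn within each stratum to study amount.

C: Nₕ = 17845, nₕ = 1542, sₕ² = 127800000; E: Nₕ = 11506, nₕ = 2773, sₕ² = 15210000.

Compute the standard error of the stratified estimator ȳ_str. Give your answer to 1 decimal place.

Var(ȳ_str) = Σₕ Wₕ²(1 − fₕ)sₕ²/nₕ with Wₕ = Nₕ/N, N = 29351.
C: Wₕ = 0.60798610; term = 0.60798610²·(1 − 0.08641076)·127800000/1542 = 27988.831.
E: Wₕ = 0.39201390; term = 0.39201390²·(1 − 0.24100469)·15210000/2773 = 639.76631.
Sum = 28628.597.
SE = √(28628.597) = 169.2.

169.2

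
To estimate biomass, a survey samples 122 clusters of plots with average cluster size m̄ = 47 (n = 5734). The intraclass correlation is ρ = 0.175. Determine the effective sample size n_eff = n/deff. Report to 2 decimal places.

deff = 1 + (47 − 1)·0.175 = 1 + 8.05 = 9.05.
n_eff = 5734 / 9.05 = 633.59.

633.59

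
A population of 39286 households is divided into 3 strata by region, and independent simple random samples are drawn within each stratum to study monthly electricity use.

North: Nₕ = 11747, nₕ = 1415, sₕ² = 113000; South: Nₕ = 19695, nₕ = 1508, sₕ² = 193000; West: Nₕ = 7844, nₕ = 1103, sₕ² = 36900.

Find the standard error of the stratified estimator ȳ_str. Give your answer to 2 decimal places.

6.09

Var(ȳ_str) = Σₕ Wₕ²(1 − fₕ)sₕ²/nₕ with Wₕ = Nₕ/N, N = 39286.
North: Wₕ = 0.29901237; term = 0.29901237²·(1 − 0.12045629)·113000/1415 = 6.2799725.
South: Wₕ = 0.50132363; term = 0.50132363²·(1 − 0.07656766)·193000/1508 = 29.7028.
West: Wₕ = 0.19966400; term = 0.19966400²·(1 − 0.14061703)·36900/1103 = 1.1461386.
Sum = 37.128911.
SE = √(37.128911) = 6.09.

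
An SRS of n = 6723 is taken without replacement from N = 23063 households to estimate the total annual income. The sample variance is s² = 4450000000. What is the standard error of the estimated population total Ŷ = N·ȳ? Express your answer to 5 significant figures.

Var(Ŷ) = N²·Var(ȳ) = N²·(1 − n/N)·s²/n.
f = 6723/23063 = 0.29150588; Var(ȳ) = 0.70849412·4450000000/6723 = 468957.14.
Var(Ŷ) = 23063² · 468957.14 = 2.4943923 × 10^14.
SE(Ŷ) = √(2.4943923 × 10^14) = 1.5794 × 10^7.

1.5794 × 10^7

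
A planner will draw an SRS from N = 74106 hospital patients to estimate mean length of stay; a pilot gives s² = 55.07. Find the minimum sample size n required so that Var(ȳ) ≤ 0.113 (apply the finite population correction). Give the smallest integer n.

Without fpc, n₀ = s²/D = 55.07/0.113 = 487.3451.
With fpc, (1 − n/N)·s²/n ≤ D requires n ≥ n₀/(1 + n₀/N) = 487.3451/(1 + 487.3451/74106) = 484.1611.
Rounding up, n = 485.

485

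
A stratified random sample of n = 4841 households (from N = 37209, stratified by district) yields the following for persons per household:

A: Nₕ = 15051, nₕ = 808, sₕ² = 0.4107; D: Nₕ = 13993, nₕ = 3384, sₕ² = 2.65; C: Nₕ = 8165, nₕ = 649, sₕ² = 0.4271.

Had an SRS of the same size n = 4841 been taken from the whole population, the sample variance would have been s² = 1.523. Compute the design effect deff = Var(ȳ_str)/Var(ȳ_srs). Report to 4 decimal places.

Var(ȳ_str) = Σ Wₕ²(1−fₕ)sₕ²/nₕ with Wₕ = Nₕ/37209:
  A: (15051/37209)²·(1−808/15051)·0.4107/808 = 7.8701711 × 10^-5
  D: (13993/37209)²·(1−3384/13993)·2.65/3384 = 8.3966259 × 10^-5
  C: (8165/37209)²·(1−649/8165)·0.4271/649 = 2.9169692 × 10^-5
  → Var(ȳ_str) = 1.9183766 × 10^-4.
Var(ȳ_srs) = (1 − 4841/37209)·1.523/4841 = 2.7367346 × 10^-4.
deff = (1.9183766 × 10^-4) / (2.7367346 × 10^-4) = 0.7010.

0.7010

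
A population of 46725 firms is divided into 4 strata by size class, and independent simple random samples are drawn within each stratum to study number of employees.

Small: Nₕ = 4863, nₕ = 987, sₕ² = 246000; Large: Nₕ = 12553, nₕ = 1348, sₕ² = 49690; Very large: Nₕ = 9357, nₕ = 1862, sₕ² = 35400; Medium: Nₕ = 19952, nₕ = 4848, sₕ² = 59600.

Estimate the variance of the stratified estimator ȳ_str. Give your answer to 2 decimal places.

Var(ȳ_str) = Σₕ Wₕ²(1 − fₕ)sₕ²/nₕ with Wₕ = Nₕ/N, N = 46725.
Small: Wₕ = 0.10407705; term = 0.10407705²·(1 − 0.20296114)·246000/987 = 2.1518271.
Large: Wₕ = 0.26865704; term = 0.26865704²·(1 − 0.10738469)·49690/1348 = 2.3748702.
Very large: Wₕ = 0.20025682; term = 0.20025682²·(1 − 0.19899540)·35400/1862 = 0.61070747.
Medium: Wₕ = 0.42700910; term = 0.42700910²·(1 − 0.24298316)·59600/4848 = 1.6969281.
Sum = 6.8343329.

6.83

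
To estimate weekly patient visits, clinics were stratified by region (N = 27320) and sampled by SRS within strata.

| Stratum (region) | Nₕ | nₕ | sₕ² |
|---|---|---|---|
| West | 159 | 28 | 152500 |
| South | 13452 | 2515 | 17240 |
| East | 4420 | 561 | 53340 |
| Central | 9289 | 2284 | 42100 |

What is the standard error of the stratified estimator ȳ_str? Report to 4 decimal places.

2.2985

Var(ȳ_str) = Σₕ Wₕ²(1 − fₕ)sₕ²/nₕ with Wₕ = Nₕ/N, N = 27320.
West: Wₕ = 0.00581991; term = 0.00581991²·(1 − 0.17610063)·152500/28 = 0.15199134.
South: Wₕ = 0.49238653; term = 0.49238653²·(1 − 0.18696105)·17240/2515 = 1.3512103.
East: Wₕ = 0.16178624; term = 0.16178624²·(1 − 0.12692308)·53340/561 = 2.1728303.
Central: Wₕ = 0.34000732; term = 0.34000732²·(1 − 0.24588223)·42100/2284 = 1.6069476.
Sum = 5.2829795.
SE = √(5.2829795) = 2.2985.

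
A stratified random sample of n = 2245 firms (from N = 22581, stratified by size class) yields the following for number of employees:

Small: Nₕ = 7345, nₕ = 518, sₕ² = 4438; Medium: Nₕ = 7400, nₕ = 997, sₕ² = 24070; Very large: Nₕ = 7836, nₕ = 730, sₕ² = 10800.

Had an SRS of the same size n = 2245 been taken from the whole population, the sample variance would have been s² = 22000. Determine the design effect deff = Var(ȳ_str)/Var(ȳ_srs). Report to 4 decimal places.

0.5327

Var(ȳ_str) = Σ Wₕ²(1−fₕ)sₕ²/nₕ with Wₕ = Nₕ/22581:
  Small: (7345/22581)²·(1−518/7345)·4438/518 = 0.8425446
  Medium: (7400/22581)²·(1−997/7400)·24070/997 = 2.243416
  Very large: (7836/22581)²·(1−730/7836)·10800/730 = 1.6156013
  → Var(ȳ_str) = 4.7015619.
Var(ȳ_srs) = (1 − 2245/22581)·22000/2245 = 8.8252842.
deff = 4.7015619 / 8.8252842 = 0.5327.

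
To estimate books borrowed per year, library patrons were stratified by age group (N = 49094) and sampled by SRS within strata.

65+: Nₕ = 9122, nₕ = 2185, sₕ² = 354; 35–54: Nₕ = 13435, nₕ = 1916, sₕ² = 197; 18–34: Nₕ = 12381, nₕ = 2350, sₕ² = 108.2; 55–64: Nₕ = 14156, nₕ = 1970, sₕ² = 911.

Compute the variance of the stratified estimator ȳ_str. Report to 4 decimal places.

0.0463

Var(ȳ_str) = Σₕ Wₕ²(1 − fₕ)sₕ²/nₕ with Wₕ = Nₕ/N, N = 49094.
65+: Wₕ = 0.18580682; term = 0.18580682²·(1 − 0.23953080)·354/2185 = 0.004253601.
35–54: Wₕ = 0.27365870; term = 0.27365870²·(1 − 0.14261258)·197/1916 = 0.0066018604.
18–34: Wₕ = 0.25218968; term = 0.25218968²·(1 − 0.18980696)·108.2/2350 = 0.0023724798.
55–64: Wₕ = 0.28834481; term = 0.28834481²·(1 − 0.13916361)·911/1970 = 0.033097641.
Sum = 0.046325582.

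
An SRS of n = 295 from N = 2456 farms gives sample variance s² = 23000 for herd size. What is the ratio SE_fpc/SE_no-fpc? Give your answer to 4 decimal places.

f = n/N = 295/2456 = 0.12011401.
SE_no-fpc = √(s²/n) = 8.8298415; SE_fpc = √((1−f)s²/n) = 8.282589.
Ratio = √(1−f) = 0.93802238.

0.9380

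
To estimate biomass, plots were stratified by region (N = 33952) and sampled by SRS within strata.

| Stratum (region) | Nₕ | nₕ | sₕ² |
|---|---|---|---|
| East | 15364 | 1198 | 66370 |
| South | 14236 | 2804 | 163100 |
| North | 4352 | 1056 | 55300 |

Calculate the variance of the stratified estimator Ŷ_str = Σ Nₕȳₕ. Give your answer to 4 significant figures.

Var(Ŷ_str) = Σₕ Nₕ²(1 − fₕ)sₕ²/nₕ.
East: 15364²·(1 − 1198/15364)·66370/1198 = 1.2057757 × 10^10.
South: 14236²·(1 − 2804/14236)·163100/2804 = 9.4664282 × 10^9.
North: 4352²·(1 − 1056/4352)·55300/1056 = 7.5116839 × 10^8.
Sum = 2.2275354 × 10^10.

2.228 × 10^10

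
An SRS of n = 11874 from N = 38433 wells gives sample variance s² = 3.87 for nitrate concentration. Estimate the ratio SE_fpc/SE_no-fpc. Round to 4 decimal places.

0.8313

f = n/N = 11874/38433 = 0.30895324.
SE_no-fpc = √(s²/n) = 0.018053315; SE_fpc = √((1−f)s²/n) = 0.01500758.
Ratio = √(1−f) = 0.83129222.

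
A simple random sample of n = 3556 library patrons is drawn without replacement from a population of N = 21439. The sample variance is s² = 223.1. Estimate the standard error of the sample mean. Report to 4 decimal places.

0.2288

Under SRS without replacement, Var(ȳ) = (1 − f)·s²/n with f = n/N = 3556/21439 = 0.16586595.
Var(ȳ) = (1 − 0.16586595)·223.1/3556 = 0.83413405·0.062739033 = 0.052332764.
SE(ȳ) = √(0.052332764) = 0.2288.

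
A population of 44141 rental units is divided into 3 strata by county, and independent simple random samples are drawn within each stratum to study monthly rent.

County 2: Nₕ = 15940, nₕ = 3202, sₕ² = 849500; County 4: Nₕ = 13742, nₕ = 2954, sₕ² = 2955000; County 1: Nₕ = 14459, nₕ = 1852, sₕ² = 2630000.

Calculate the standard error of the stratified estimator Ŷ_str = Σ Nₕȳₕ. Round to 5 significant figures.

Var(Ŷ_str) = Σₕ Nₕ²(1 − fₕ)sₕ²/nₕ.
County 2: 15940²·(1 − 3202/15940)·849500/3202 = 5.3868095 × 10^10.
County 4: 13742²·(1 − 2954/13742)·2955000/2954 = 1.4829888 × 10^11.
County 1: 14459²·(1 − 1852/14459)·2630000/1852 = 2.588599 × 10^11.
Sum = 4.6102688 × 10^11.
SE = √(4.6102688 × 10^11) = 678990.

678990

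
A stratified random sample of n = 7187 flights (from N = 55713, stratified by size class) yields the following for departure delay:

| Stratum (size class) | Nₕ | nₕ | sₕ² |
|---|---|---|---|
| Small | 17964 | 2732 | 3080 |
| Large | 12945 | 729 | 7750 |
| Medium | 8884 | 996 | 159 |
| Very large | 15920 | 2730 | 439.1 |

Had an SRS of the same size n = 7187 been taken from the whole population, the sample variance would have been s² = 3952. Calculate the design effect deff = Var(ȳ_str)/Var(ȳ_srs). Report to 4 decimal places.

1.3686

Var(ȳ_str) = Σ Wₕ²(1−fₕ)sₕ²/nₕ with Wₕ = Nₕ/55713:
  Small: (17964/55713)²·(1−2732/17964)·3080/2732 = 0.0993841
  Large: (12945/55713)²·(1−729/12945)·7750/729 = 0.54161685
  Medium: (8884/55713)²·(1−996/8884)·159/996 = 0.0036041275
  Very large: (15920/55713)²·(1−2730/15920)·439.1/2730 = 0.010881169
  → Var(ȳ_str) = 0.65548625.
Var(ȳ_srs) = (1 − 7187/55713)·3952/7187 = 0.47894676.
deff = 0.65548625 / 0.47894676 = 1.3686.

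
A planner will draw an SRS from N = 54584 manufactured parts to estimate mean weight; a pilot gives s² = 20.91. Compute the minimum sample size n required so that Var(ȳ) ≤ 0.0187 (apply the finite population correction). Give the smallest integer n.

1096

Without fpc, n₀ = s²/D = 20.91/0.0187 = 1118.1818.
With fpc, (1 − n/N)·s²/n ≤ D requires n ≥ n₀/(1 + n₀/N) = 1118.1818/(1 + 1118.1818/54584) = 1095.7351.
Rounding up, n = 1096.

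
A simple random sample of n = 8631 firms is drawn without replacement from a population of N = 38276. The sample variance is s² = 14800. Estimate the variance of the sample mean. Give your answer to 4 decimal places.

1.3281

Under SRS without replacement, Var(ȳ) = (1 − f)·s²/n with f = n/N = 8631/38276 = 0.22549378.
Var(ȳ) = (1 − 0.22549378)·14800/8631 = 0.77450622·1.7147492 = 1.3280839.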